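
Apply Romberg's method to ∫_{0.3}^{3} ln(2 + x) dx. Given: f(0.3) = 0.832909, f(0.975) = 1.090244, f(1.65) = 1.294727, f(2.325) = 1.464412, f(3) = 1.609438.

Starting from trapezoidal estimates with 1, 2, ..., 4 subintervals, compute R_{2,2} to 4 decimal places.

R_{0,0} (trapezoid, 1 panel, h=2.7000): 3.297168
R_{1,0} (trapezoid, 2 panels, h=1.3500): 3.396466
R_{2,0} (trapezoid, 4 panels, h=0.6750): 3.422626
R_{1,1} = 3.396466 + (3.396466 − 3.297168)/3 = 3.429565
R_{2,1} = 3.422626 + (3.422626 − 3.396466)/3 = 3.431346
R_{2,2} = 3.431346 + (3.431346 − 3.429565)/15 = 3.431465

3.4315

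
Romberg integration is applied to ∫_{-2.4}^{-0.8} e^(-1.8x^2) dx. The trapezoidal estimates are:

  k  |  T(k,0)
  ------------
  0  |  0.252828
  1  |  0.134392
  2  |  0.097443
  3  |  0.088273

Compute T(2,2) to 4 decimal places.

0.0845

T(1,1) = 0.134392 + (0.134392 − 0.252828)/3 = 0.094913
T(2,1) = 0.097443 + (0.097443 − 0.134392)/3 = 0.085127
T(2,2) = (16·0.085127 − 0.094913) / 15 = 0.084475
(Column j=1 coincides with Simpson's rule on the same nodes.)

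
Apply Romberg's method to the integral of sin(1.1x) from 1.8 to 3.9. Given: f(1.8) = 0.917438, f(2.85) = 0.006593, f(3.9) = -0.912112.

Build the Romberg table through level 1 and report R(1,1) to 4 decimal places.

R(0,0) (trapezoid, 1 panel, h=2.1000): 0.005592
R(1,0) (trapezoid, 2 panels, h=1.0500): 0.009719
R(1,1) = 0.009719 + (0.009719 − 0.005592)/3 = 0.011095

0.0111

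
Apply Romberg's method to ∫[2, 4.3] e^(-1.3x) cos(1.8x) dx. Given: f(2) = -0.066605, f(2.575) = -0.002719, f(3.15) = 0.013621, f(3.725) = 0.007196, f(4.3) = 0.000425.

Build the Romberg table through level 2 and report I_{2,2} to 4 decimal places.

I_{0,0} (trapezoid, 1 panel, h=2.3000): -0.076107
I_{1,0} (trapezoid, 2 panels, h=1.1500): -0.022389
I_{2,0} (trapezoid, 4 panels, h=0.5750): -0.008620
I_{1,1} = -0.022389 + (-0.022389 − (-0.076107))/3 = -0.004483
I_{2,1} = -0.008620 + (-0.008620 − (-0.022389))/3 = -0.004030
I_{2,2} = -0.004030 + (-0.004030 − (-0.004483))/15 = -0.004000

-0.0040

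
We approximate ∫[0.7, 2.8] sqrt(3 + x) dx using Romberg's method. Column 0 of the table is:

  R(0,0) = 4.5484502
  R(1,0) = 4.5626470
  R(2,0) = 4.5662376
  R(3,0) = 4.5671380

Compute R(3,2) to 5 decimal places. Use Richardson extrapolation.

Richardson extrapolation on the trapezoidal column (denominator 4−1=3):
R(2,1) = (4·4.5662376 − 4.5626470) / 3 = 4.5674345
R(3,1) = (4·4.5671380 − 4.5662376) / 3 = 4.5674381
R(3,2) = (16·4.5674381 − 4.5674345) / 15 = 4.5674383

4.56744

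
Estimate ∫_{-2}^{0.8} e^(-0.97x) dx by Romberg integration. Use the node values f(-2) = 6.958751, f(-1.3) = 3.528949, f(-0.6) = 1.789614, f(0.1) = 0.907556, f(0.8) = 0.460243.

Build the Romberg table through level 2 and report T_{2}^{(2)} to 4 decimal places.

T_{0}^{(0)} (trapezoid, 1 panel, h=2.8000): 10.386592
T_{1}^{(0)} (trapezoid, 2 panels, h=1.4000): 7.698755
T_{2}^{(0)} (trapezoid, 4 panels, h=0.7000): 6.954931
T_{1}^{(1)} = 7.698755 + (7.698755 − 10.386592)/3 = 6.802809
T_{2}^{(1)} = 6.954931 + (6.954931 − 7.698755)/3 = 6.706990
T_{2}^{(2)} = 6.706990 + (6.706990 − 6.802809)/15 = 6.700602

6.7006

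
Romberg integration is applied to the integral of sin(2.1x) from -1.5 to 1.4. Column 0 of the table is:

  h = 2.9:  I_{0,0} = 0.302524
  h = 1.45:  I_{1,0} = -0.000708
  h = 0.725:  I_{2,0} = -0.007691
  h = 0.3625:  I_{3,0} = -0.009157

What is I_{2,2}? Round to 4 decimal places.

-0.0039

Richardson extrapolation on the trapezoidal column (denominator 4−1=3):
I_{1,1} = (4·(-0.000708) − 0.302524) / 3 = -0.101785
I_{2,1} = -0.007691 + (-0.007691 − (-0.000708))/3 = -0.010019
I_{2,2} = (16·(-0.010019) − (-0.101785)) / 15 = -0.003901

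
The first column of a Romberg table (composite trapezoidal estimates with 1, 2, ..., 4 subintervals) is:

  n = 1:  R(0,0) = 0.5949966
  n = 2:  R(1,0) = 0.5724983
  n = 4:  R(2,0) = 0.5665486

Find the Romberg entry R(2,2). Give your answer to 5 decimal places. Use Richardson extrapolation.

0.56454

R(1,1) = (4·0.5724983 − 0.5949966) / 3 = 0.5649989
R(2,1) = (4·0.5665486 − 0.5724983) / 3 = 0.5645654
R(2,2) = 0.5645654 + (0.5645654 − 0.5649989)/15 = 0.5645365
(Column j=1 coincides with Simpson's rule on the same nodes.)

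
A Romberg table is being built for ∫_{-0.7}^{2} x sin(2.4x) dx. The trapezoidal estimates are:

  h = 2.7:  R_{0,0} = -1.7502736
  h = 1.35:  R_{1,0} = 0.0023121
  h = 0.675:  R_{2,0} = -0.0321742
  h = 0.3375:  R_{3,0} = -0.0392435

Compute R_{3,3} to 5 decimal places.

-0.04076

Richardson extrapolation on the trapezoidal column (denominator 4−1=3):
R_{1,1} = 0.0023121 + (0.0023121 − (-1.7502736))/3 = 0.5865073
R_{2,1} = (4·(-0.0321742) − 0.0023121) / 3 = -0.0436696
R_{3,1} = -0.0392435 + (-0.0392435 − (-0.0321742))/3 = -0.0415999
R_{2,2} = (16·(-0.0436696) − 0.5865073) / 15 = -0.0856814
R_{3,2} = (16·(-0.0415999) − (-0.0436696)) / 15 = -0.0414619
R_{3,3} = (64·(-0.0414619) − (-0.0856814)) / 63 = -0.0407600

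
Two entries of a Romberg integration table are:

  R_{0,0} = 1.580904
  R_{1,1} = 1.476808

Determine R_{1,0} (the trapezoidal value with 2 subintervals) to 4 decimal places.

From R_{1,1} = (4·R_{1,0} − R_{0,0})/3, solve for R_{1,0}:
4·R_{1,0} = 3·1.476808 + 1.580904 = 6.011328
R_{1,0} = 1.502832

1.5028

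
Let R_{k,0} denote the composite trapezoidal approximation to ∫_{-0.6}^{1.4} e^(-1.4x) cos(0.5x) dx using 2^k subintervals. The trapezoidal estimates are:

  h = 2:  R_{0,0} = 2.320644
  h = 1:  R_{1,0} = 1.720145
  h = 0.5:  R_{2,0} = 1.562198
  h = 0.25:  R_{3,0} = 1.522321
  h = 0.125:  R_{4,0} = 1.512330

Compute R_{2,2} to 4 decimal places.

1.5089

Richardson extrapolation on the trapezoidal column (denominator 4−1=3):
R_{1,1} = 1.720145 + (1.720145 − 2.320644)/3 = 1.519979
R_{2,1} = 1.562198 + (1.562198 − 1.720145)/3 = 1.509549
R_{2,2} = (16·1.509549 − 1.519979) / 15 = 1.508854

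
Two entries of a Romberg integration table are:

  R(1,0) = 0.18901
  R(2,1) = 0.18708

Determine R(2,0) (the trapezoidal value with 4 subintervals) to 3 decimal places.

0.188

From R(2,1) = (4·R(2,0) − R(1,0))/3, solve for R(2,0):
4·R(2,0) = 3·0.18708 + 0.18901 = 0.75025
R(2,0) = 0.18756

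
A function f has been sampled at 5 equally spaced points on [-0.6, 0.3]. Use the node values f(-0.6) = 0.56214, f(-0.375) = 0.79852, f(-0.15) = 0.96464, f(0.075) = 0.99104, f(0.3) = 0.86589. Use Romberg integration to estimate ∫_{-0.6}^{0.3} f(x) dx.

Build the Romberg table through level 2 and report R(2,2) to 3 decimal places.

R(0,0) (trapezoid, 1 panel, h=0.9000): 0.64261
R(1,0) (trapezoid, 2 panels, h=0.4500): 0.75539
R(2,0) (trapezoid, 4 panels, h=0.2250): 0.78035
R(1,1) = 0.75539 + (0.75539 − 0.64261)/3 = 0.79298
R(2,1) = 0.78035 + (0.78035 − 0.75539)/3 = 0.78867
R(2,2) = 0.78867 + (0.78867 − 0.79298)/15 = 0.78838

0.788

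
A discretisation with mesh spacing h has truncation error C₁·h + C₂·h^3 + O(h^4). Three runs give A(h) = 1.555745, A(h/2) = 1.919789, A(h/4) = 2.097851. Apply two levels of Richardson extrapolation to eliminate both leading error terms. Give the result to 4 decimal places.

First eliminate the h term (factor 2^1 = 2):
  B₁ = (2·1.919789 − 1.555745)/1 = 2.283833
  B₂ = (2·2.097851 − 1.919789)/1 = 2.275913
Then eliminate the h^3 term (factor 2^3 = 8):
  (8·2.275913 − 2.283833)/7 = 2.274782

2.2748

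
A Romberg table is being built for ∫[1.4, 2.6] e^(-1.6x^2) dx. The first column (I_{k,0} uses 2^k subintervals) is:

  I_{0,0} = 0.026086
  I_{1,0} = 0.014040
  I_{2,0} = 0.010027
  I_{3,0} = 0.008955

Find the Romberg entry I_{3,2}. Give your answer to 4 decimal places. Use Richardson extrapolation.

0.0086

Richardson extrapolation on the trapezoidal column (denominator 4−1=3):
I_{2,1} = (4·0.010027 − 0.014040) / 3 = 0.008689
I_{3,1} = (4·0.008955 − 0.010027) / 3 = 0.008598
I_{3,2} = (16·0.008598 − 0.008689) / 15 = 0.008592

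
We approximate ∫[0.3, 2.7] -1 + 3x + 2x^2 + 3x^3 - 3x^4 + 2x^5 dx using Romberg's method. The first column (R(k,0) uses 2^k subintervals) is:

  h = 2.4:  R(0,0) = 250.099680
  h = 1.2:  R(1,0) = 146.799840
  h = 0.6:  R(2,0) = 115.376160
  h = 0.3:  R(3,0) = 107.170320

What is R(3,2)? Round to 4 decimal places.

R(2,1) = 115.376160 + (115.376160 − 146.799840)/3 = 104.901600
R(3,1) = 107.170320 + (107.170320 − 115.376160)/3 = 104.435040
R(3,2) = 104.435040 + (104.435040 − 104.901600)/15 = 104.403936
(Column j=1 coincides with Simpson's rule on the same nodes.)

104.4039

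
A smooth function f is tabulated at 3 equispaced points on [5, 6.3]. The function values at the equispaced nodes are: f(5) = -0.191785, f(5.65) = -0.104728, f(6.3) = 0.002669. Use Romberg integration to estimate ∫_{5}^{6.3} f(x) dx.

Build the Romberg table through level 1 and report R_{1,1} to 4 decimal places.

-0.1317

R_{0,0} (trapezoid, 1 panel, h=1.3000): -0.122925
R_{1,0} (trapezoid, 2 panels, h=0.6500): -0.129536
R_{1,1} = -0.129536 + (-0.129536 − (-0.122925))/3 = -0.131740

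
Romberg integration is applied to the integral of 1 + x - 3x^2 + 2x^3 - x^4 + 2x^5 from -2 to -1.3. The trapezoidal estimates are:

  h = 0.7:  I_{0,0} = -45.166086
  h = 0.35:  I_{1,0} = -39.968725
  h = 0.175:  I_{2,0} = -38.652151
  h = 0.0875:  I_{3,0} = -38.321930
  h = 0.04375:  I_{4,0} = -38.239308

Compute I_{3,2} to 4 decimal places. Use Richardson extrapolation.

-38.2118

I_{2,1} = -38.652151 + (-38.652151 − (-39.968725))/3 = -38.213293
I_{3,1} = (4·(-38.321930) − (-38.652151)) / 3 = -38.211856
I_{3,2} = -38.211856 + (-38.211856 − (-38.213293))/15 = -38.211760
(Column j=1 coincides with Simpson's rule on the same nodes.)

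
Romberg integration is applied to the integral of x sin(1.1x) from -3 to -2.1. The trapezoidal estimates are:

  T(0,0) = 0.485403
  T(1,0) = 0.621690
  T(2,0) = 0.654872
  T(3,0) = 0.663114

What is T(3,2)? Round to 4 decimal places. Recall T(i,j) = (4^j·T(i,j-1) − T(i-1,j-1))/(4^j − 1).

Richardson extrapolation on the trapezoidal column (denominator 4−1=3):
T(2,1) = 0.654872 + (0.654872 − 0.621690)/3 = 0.665933
T(3,1) = (4·0.663114 − 0.654872) / 3 = 0.665861
T(3,2) = (16·0.665861 − 0.665933) / 15 = 0.665856
(Column j=1 coincides with Simpson's rule on the same nodes.)

0.6659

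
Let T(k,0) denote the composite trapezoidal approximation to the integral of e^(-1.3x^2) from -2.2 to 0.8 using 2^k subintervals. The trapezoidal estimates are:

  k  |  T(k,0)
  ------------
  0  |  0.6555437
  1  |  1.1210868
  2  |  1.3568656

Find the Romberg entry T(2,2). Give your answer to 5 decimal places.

1.44607

T(1,1) = (4·1.1210868 − 0.6555437) / 3 = 1.2762678
T(2,1) = 1.3568656 + (1.3568656 − 1.1210868)/3 = 1.4354585
T(2,2) = 1.4354585 + (1.4354585 − 1.2762678)/15 = 1.4460712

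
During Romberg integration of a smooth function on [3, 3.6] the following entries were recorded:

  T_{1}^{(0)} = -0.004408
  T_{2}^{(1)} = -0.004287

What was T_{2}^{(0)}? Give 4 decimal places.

-0.0043

From T_{2}^{(1)} = (4·T_{2}^{(0)} − T_{1}^{(0)})/3, solve for T_{2}^{(0)}:
4·T_{2}^{(0)} = 3·(-0.004287) + (-0.004408) = -0.017269
T_{2}^{(0)} = -0.004317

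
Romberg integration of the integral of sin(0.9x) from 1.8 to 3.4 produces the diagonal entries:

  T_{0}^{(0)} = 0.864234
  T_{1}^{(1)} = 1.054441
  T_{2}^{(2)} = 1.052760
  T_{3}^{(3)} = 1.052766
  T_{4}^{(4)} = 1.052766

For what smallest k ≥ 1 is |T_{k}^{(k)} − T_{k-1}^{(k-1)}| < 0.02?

k = 2

|T_{1}^{(1)} − T_{0}^{(0)}| = 0.190207 ≥ 0.02
|T_{2}^{(2)} − T_{1}^{(1)}| = 0.001681 < 0.02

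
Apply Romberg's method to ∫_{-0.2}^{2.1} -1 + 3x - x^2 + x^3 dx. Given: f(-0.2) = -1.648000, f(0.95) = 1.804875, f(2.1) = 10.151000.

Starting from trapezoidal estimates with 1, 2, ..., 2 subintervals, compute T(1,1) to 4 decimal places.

6.0270

T(0,0) (trapezoid, 1 panel, h=2.3000): 9.778450
T(1,0) (trapezoid, 2 panels, h=1.1500): 6.964831
T(1,1) = 6.964831 + (6.964831 − 9.778450)/3 = 6.026958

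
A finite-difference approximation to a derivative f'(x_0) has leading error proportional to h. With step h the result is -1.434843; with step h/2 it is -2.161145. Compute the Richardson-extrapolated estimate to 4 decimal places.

-2.8874

The leading error scales as h; refining by a factor of 2 reduces it by 2^1 = 2.
Extrapolated value = (2·A(h/2) − A(h)) / (2 − 1)
= (2·(-2.161145) − (-1.434843)) / 1
= -2.887447 / 1 = -2.887447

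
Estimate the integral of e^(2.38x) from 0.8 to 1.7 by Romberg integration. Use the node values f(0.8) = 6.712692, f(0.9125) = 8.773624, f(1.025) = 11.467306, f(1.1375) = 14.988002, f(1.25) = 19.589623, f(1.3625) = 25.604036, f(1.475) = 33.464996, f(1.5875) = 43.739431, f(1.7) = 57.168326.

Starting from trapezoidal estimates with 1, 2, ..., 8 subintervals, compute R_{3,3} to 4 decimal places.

21.1998

R_{0,0} (trapezoid, 1 panel, h=0.9000): 28.746458
R_{1,0} (trapezoid, 2 panels, h=0.4500): 23.188559
R_{2,0} (trapezoid, 4 panels, h=0.2250): 21.704048
R_{3,0} (trapezoid, 8 panels, h=0.1125): 21.326347
R_{1,1} = 23.188559 + (23.188559 − 28.746458)/3 = 21.335926
R_{2,1} = 21.704048 + (21.704048 − 23.188559)/3 = 21.209211
R_{3,1} = 21.326347 + (21.326347 − 21.704048)/3 = 21.200447
R_{2,2} = 21.209211 + (21.209211 − 21.335926)/15 = 21.200763
R_{3,2} = 21.200447 + (21.200447 − 21.209211)/15 = 21.199863
R_{3,3} = 21.199863 + (21.199863 − 21.200763)/63 = 21.199849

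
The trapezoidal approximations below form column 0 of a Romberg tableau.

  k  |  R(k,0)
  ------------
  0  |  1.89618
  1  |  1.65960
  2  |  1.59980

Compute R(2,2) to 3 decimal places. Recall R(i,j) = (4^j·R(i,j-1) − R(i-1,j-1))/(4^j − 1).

R(1,1) = (4·1.65960 − 1.89618) / 3 = 1.58074
R(2,1) = (4·1.59980 − 1.65960) / 3 = 1.57987
R(2,2) = 1.57987 + (1.57987 − 1.58074)/15 = 1.57981

1.580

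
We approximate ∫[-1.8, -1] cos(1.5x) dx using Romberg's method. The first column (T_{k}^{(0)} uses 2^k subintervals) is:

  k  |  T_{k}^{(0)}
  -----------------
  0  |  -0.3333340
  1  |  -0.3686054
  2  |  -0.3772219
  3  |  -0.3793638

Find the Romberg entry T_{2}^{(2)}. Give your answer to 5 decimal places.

-0.38008

Richardson extrapolation on the trapezoidal column (denominator 4−1=3):
T_{1}^{(1)} = -0.3686054 + (-0.3686054 − (-0.3333340))/3 = -0.3803625
T_{2}^{(1)} = (4·(-0.3772219) − (-0.3686054)) / 3 = -0.3800941
T_{2}^{(2)} = -0.3800941 + (-0.3800941 − (-0.3803625))/15 = -0.3800762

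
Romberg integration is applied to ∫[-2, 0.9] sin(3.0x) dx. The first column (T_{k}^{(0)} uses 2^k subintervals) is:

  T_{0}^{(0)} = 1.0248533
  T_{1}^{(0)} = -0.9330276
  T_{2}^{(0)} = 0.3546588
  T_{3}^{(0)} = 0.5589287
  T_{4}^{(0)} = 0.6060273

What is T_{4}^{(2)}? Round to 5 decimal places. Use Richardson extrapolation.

Richardson extrapolation on the trapezoidal column (denominator 4−1=3):
T_{3}^{(1)} = 0.5589287 + (0.5589287 − 0.3546588)/3 = 0.6270187
T_{4}^{(1)} = 0.6060273 + (0.6060273 − 0.5589287)/3 = 0.6217268
T_{4}^{(2)} = (16·0.6217268 − 0.6270187) / 15 = 0.6213740

0.62137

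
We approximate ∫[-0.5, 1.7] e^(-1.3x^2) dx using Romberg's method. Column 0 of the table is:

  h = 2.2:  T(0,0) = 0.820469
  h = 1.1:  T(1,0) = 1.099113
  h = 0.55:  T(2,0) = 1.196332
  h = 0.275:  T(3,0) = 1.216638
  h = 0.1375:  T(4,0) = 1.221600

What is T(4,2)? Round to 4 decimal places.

Richardson extrapolation on the trapezoidal column (denominator 4−1=3):
T(3,1) = (4·1.216638 − 1.196332) / 3 = 1.223407
T(4,1) = (4·1.221600 − 1.216638) / 3 = 1.223254
T(4,2) = (16·1.223254 − 1.223407) / 15 = 1.223244

1.2232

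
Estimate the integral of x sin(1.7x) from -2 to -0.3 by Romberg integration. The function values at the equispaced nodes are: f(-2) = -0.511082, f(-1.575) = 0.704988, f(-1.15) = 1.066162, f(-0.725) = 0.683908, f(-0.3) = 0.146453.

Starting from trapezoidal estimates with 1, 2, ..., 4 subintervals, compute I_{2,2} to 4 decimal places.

1.0330

I_{0,0} (trapezoid, 1 panel, h=1.7000): -0.309935
I_{1,0} (trapezoid, 2 panels, h=0.8500): 0.751270
I_{2,0} (trapezoid, 4 panels, h=0.4250): 0.965916
I_{1,1} = 0.751270 + (0.751270 − (-0.309935))/3 = 1.105005
I_{2,1} = 0.965916 + (0.965916 − 0.751270)/3 = 1.037465
I_{2,2} = 1.037465 + (1.037465 − 1.105005)/15 = 1.032962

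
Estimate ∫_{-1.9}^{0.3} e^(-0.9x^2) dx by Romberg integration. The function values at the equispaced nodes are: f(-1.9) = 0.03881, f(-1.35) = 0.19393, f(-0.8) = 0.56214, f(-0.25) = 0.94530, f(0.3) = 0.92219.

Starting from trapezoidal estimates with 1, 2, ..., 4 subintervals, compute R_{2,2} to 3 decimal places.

1.220

R_{0,0} (trapezoid, 1 panel, h=2.2000): 1.05710
R_{1,0} (trapezoid, 2 panels, h=1.1000): 1.14690
R_{2,0} (trapezoid, 4 panels, h=0.5500): 1.20003
R_{1,1} = 1.14690 + (1.14690 − 1.05710)/3 = 1.17683
R_{2,1} = 1.20003 + (1.20003 − 1.14690)/3 = 1.21774
R_{2,2} = 1.21774 + (1.21774 − 1.17683)/15 = 1.22047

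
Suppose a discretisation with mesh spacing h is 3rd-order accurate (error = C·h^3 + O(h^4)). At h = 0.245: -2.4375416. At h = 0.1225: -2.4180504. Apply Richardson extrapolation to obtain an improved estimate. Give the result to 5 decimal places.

Extrapolated value = (8·A(h/2) − A(h)) / (8 − 1)
= (8·(-2.4180504) − (-2.4375416)) / 7
= -16.9068616 / 7 = -2.4152659

-2.41527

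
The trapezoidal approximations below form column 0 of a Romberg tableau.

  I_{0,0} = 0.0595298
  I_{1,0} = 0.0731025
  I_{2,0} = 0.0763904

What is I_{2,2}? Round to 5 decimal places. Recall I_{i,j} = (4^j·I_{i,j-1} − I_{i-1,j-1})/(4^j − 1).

0.07748

Richardson extrapolation on the trapezoidal column (denominator 4−1=3):
I_{1,1} = (4·0.0731025 − 0.0595298) / 3 = 0.0776267
I_{2,1} = 0.0763904 + (0.0763904 − 0.0731025)/3 = 0.0774864
I_{2,2} = (16·0.0774864 − 0.0776267) / 15 = 0.0774770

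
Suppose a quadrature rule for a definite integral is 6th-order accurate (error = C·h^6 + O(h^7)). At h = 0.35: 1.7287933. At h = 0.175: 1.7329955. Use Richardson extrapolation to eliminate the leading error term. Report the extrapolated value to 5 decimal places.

1.73306

Extrapolated value = (64·A(h/2) − A(h)) / (64 − 1)
= (64·1.7329955 − 1.7287933) / 63
= 109.1829187 / 63 = 1.7330622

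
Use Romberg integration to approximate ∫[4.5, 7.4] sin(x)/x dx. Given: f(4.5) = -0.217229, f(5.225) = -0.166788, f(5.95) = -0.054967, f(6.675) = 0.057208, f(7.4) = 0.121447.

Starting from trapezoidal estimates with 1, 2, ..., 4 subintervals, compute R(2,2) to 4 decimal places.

R(0,0) (trapezoid, 1 panel, h=2.9000): -0.138884
R(1,0) (trapezoid, 2 panels, h=1.4500): -0.149144
R(2,0) (trapezoid, 4 panels, h=0.7250): -0.154018
R(1,1) = -0.149144 + (-0.149144 − (-0.138884))/3 = -0.152564
R(2,1) = -0.154018 + (-0.154018 − (-0.149144))/3 = -0.155643
R(2,2) = -0.155643 + (-0.155643 − (-0.152564))/15 = -0.155848

-0.1558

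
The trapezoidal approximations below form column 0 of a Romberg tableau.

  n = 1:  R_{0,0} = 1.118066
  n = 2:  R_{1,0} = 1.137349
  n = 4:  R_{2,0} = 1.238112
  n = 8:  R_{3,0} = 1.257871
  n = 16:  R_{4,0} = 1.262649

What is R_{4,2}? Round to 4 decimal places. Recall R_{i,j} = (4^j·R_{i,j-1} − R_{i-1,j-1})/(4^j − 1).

Richardson extrapolation on the trapezoidal column (denominator 4−1=3):
R_{3,1} = 1.257871 + (1.257871 − 1.238112)/3 = 1.264457
R_{4,1} = (4·1.262649 − 1.257871) / 3 = 1.264242
R_{4,2} = 1.264242 + (1.264242 − 1.264457)/15 = 1.264228

1.2642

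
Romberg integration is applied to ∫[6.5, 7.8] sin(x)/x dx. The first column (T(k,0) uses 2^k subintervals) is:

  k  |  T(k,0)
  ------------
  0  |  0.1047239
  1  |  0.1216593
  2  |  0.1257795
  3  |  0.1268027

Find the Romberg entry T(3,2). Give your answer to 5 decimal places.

Richardson extrapolation on the trapezoidal column (denominator 4−1=3):
T(2,1) = (4·0.1257795 − 0.1216593) / 3 = 0.1271529
T(3,1) = 0.1268027 + (0.1268027 − 0.1257795)/3 = 0.1271438
T(3,2) = (16·0.1271438 − 0.1271529) / 15 = 0.1271432

0.12714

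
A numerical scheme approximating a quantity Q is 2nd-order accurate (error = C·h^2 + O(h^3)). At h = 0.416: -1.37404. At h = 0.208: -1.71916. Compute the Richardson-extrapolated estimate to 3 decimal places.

The leading error scales as h^2; refining by a factor of 2 reduces it by 2^2 = 4.
Extrapolated value = (4·A(h/2) − A(h)) / (4 − 1)
= (4·(-1.71916) − (-1.37404)) / 3
= -5.50260 / 3 = -1.83420

-1.834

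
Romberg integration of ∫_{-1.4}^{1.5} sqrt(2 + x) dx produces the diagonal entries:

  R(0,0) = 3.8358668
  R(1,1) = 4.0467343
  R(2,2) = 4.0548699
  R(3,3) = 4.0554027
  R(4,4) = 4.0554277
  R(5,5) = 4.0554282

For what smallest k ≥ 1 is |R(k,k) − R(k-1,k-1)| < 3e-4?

|R(1,1) − R(0,0)| = 0.2108675 ≥ 3e-4
|R(2,2) − R(1,1)| = 0.0081356 ≥ 3e-4
|R(3,3) − R(2,2)| = 0.0005328 ≥ 3e-4
|R(4,4) − R(3,3)| = 0.0000250 < 3e-4

k = 4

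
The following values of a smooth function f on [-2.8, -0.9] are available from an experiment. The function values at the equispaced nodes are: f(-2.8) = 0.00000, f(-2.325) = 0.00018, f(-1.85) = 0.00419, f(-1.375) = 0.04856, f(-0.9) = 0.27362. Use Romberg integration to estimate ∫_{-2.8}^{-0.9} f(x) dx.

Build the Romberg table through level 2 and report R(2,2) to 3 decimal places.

0.074

R(0,0) (trapezoid, 1 panel, h=1.9000): 0.25994
R(1,0) (trapezoid, 2 panels, h=0.9500): 0.13395
R(2,0) (trapezoid, 4 panels, h=0.4750): 0.09013
R(1,1) = 0.13395 + (0.13395 − 0.25994)/3 = 0.09195
R(2,1) = 0.09013 + (0.09013 − 0.13395)/3 = 0.07552
R(2,2) = 0.07552 + (0.07552 − 0.09195)/15 = 0.07442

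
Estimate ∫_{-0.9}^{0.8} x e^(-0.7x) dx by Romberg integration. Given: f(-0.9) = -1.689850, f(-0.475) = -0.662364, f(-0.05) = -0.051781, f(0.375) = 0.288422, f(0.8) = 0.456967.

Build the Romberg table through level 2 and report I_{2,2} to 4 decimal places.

-0.4008

I_{0,0} (trapezoid, 1 panel, h=1.7000): -1.047951
I_{1,0} (trapezoid, 2 panels, h=0.8500): -0.567989
I_{2,0} (trapezoid, 4 panels, h=0.4250): -0.442920
I_{1,1} = -0.567989 + (-0.567989 − (-1.047951))/3 = -0.408002
I_{2,1} = -0.442920 + (-0.442920 − (-0.567989))/3 = -0.401230
I_{2,2} = -0.401230 + (-0.401230 − (-0.408002))/15 = -0.400779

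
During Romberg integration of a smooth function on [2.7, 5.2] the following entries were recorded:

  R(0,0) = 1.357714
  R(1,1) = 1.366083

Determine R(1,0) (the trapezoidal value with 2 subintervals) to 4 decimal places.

1.3640

From R(1,1) = (4·R(1,0) − R(0,0))/3, solve for R(1,0):
4·R(1,0) = 3·1.366083 + 1.357714 = 5.455963
R(1,0) = 1.363991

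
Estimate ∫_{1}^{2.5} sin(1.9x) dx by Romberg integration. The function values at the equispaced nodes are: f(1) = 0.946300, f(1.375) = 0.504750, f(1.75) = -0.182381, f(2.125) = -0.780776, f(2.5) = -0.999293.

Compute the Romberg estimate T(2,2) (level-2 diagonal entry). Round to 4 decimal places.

T(0,0) (trapezoid, 1 panel, h=1.5000): -0.039745
T(1,0) (trapezoid, 2 panels, h=0.7500): -0.156658
T(2,0) (trapezoid, 4 panels, h=0.3750): -0.181839
T(1,1) = -0.156658 + (-0.156658 − (-0.039745))/3 = -0.195629
T(2,1) = -0.181839 + (-0.181839 − (-0.156658))/3 = -0.190233
T(2,2) = -0.190233 + (-0.190233 − (-0.195629))/15 = -0.189873

-0.1899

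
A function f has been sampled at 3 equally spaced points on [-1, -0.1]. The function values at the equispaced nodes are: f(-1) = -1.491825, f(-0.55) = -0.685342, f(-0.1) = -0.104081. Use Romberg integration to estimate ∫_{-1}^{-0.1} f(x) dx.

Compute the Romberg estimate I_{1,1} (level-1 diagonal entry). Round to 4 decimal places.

I_{0,0} (trapezoid, 1 panel, h=0.9000): -0.718158
I_{1,0} (trapezoid, 2 panels, h=0.4500): -0.667483
I_{1,1} = -0.667483 + (-0.667483 − (-0.718158))/3 = -0.650591

-0.6506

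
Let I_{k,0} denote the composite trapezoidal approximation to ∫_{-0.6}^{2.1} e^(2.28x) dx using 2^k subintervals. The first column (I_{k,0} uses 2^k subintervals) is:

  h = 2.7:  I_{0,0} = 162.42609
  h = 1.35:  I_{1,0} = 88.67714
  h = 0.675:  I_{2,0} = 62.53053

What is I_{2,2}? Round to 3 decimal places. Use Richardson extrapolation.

53.130

Richardson extrapolation on the trapezoidal column (denominator 4−1=3):
I_{1,1} = 88.67714 + (88.67714 − 162.42609)/3 = 64.09416
I_{2,1} = 62.53053 + (62.53053 − 88.67714)/3 = 53.81499
I_{2,2} = 53.81499 + (53.81499 − 64.09416)/15 = 53.12971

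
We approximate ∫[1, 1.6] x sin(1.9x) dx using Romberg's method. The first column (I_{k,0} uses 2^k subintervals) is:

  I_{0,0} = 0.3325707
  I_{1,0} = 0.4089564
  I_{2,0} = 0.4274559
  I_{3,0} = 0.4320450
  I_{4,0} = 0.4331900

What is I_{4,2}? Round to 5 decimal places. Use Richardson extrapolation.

0.43357

Richardson extrapolation on the trapezoidal column (denominator 4−1=3):
I_{3,1} = 0.4320450 + (0.4320450 − 0.4274559)/3 = 0.4335747
I_{4,1} = (4·0.4331900 − 0.4320450) / 3 = 0.4335717
I_{4,2} = 0.4335717 + (0.4335717 − 0.4335747)/15 = 0.4335715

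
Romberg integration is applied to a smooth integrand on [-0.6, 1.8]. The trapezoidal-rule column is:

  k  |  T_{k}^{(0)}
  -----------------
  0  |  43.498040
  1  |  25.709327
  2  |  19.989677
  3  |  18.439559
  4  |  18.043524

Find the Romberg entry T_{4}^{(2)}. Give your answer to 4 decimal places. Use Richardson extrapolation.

Richardson extrapolation on the trapezoidal column (denominator 4−1=3):
T_{3}^{(1)} = 18.439559 + (18.439559 − 19.989677)/3 = 17.922853
T_{4}^{(1)} = (4·18.043524 − 18.439559) / 3 = 17.911512
T_{4}^{(2)} = (16·17.911512 − 17.922853) / 15 = 17.910756

17.9108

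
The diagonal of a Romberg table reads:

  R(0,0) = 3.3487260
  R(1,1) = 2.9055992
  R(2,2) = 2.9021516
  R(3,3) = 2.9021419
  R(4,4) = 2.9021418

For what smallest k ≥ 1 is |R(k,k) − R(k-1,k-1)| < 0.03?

k = 2

|R(1,1) − R(0,0)| = 0.4431268 ≥ 0.03
|R(2,2) − R(1,1)| = 0.0034476 < 0.03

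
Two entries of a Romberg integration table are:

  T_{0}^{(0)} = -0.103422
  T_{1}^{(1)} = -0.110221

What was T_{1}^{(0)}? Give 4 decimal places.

From T_{1}^{(1)} = (4·T_{1}^{(0)} − T_{0}^{(0)})/3, solve for T_{1}^{(0)}:
4·T_{1}^{(0)} = 3·(-0.110221) + (-0.103422) = -0.434085
T_{1}^{(0)} = -0.108521

-0.1085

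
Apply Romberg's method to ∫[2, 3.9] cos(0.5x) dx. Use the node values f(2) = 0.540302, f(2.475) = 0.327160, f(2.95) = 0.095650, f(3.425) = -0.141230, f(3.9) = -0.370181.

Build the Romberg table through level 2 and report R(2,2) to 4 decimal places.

0.1750

R(0,0) (trapezoid, 1 panel, h=1.9000): 0.161615
R(1,0) (trapezoid, 2 panels, h=0.9500): 0.171675
R(2,0) (trapezoid, 4 panels, h=0.4750): 0.174154
R(1,1) = 0.171675 + (0.171675 − 0.161615)/3 = 0.175028
R(2,1) = 0.174154 + (0.174154 − 0.171675)/3 = 0.174980
R(2,2) = 0.174980 + (0.174980 − 0.175028)/15 = 0.174977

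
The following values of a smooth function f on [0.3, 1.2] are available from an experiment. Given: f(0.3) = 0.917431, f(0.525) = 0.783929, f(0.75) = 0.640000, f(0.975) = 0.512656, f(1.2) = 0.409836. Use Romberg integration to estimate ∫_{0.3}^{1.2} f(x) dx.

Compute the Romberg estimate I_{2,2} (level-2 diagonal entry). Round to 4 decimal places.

0.5846

I_{0,0} (trapezoid, 1 panel, h=0.9000): 0.597270
I_{1,0} (trapezoid, 2 panels, h=0.4500): 0.586635
I_{2,0} (trapezoid, 4 panels, h=0.2250): 0.585049
I_{1,1} = 0.586635 + (0.586635 − 0.597270)/3 = 0.583090
I_{2,1} = 0.585049 + (0.585049 − 0.586635)/3 = 0.584520
I_{2,2} = 0.584520 + (0.584520 − 0.583090)/15 = 0.584615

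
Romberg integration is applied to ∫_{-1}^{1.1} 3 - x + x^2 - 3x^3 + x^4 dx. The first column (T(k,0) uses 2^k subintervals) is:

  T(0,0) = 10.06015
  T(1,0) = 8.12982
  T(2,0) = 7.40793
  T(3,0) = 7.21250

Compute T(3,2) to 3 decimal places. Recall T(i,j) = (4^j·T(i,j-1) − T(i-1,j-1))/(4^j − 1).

7.146

Richardson extrapolation on the trapezoidal column (denominator 4−1=3):
T(2,1) = 7.40793 + (7.40793 − 8.12982)/3 = 7.16730
T(3,1) = 7.21250 + (7.21250 − 7.40793)/3 = 7.14736
T(3,2) = 7.14736 + (7.14736 − 7.16730)/15 = 7.14603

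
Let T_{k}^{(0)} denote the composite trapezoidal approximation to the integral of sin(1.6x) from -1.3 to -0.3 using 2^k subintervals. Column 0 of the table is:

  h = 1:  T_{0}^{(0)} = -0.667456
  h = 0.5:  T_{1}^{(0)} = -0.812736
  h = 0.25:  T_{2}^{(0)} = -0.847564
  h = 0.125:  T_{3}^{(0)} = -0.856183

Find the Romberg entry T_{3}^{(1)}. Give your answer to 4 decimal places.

-0.8591

T_{3}^{(1)} = (4·(-0.856183) − (-0.847564)) / 3 = -0.859056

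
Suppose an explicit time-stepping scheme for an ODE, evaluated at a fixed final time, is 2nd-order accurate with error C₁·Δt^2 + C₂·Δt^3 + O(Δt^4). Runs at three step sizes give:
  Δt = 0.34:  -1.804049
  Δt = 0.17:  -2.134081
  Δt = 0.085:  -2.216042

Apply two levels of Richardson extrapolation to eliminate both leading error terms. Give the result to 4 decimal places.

First eliminate the Δt^2 term (factor 2^2 = 4):
  B₁ = (4·(-2.134081) − (-1.804049))/3 = -2.244092
  B₂ = (4·(-2.216042) − (-2.134081))/3 = -2.243362
Then eliminate the Δt^3 term (factor 2^3 = 8):
  (8·(-2.243362) − (-2.244092))/7 = -2.243258

-2.2433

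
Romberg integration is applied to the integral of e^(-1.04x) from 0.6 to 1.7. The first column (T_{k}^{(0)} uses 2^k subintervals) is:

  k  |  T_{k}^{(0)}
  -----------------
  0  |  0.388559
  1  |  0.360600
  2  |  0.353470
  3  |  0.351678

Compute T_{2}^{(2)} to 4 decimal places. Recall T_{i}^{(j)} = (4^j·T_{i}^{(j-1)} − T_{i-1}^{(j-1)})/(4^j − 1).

Richardson extrapolation on the trapezoidal column (denominator 4−1=3):
T_{1}^{(1)} = 0.360600 + (0.360600 − 0.388559)/3 = 0.351280
T_{2}^{(1)} = (4·0.353470 − 0.360600) / 3 = 0.351093
T_{2}^{(2)} = (16·0.351093 − 0.351280) / 15 = 0.351081

0.3511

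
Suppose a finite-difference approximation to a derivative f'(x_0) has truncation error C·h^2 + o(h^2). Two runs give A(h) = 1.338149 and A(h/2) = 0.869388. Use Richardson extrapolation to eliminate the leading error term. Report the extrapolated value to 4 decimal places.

0.7131

The leading error scales as h^2; refining by a factor of 2 reduces it by 2^2 = 4.
Extrapolated value = (4·A(h/2) − A(h)) / (4 − 1)
= (4·0.869388 − 1.338149) / 3
= 2.139403 / 3 = 0.713134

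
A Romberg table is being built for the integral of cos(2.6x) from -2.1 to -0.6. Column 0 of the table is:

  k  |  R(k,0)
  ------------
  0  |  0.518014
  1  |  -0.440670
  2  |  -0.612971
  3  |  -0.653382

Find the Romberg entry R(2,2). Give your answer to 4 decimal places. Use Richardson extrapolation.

Richardson extrapolation on the trapezoidal column (denominator 4−1=3):
R(1,1) = -0.440670 + (-0.440670 − 0.518014)/3 = -0.760231
R(2,1) = (4·(-0.612971) − (-0.440670)) / 3 = -0.670405
R(2,2) = (16·(-0.670405) − (-0.760231)) / 15 = -0.664417
(Column j=1 coincides with Simpson's rule on the same nodes.)

-0.6644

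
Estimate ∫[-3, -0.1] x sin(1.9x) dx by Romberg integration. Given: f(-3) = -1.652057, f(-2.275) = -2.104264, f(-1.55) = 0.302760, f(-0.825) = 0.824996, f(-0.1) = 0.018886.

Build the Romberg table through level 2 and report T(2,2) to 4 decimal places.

T(0,0) (trapezoid, 1 panel, h=2.9000): -2.368098
T(1,0) (trapezoid, 2 panels, h=1.4500): -0.745047
T(2,0) (trapezoid, 4 panels, h=0.7250): -1.299993
T(1,1) = -0.745047 + (-0.745047 − (-2.368098))/3 = -0.204030
T(2,1) = -1.299993 + (-1.299993 − (-0.745047))/3 = -1.484975
T(2,2) = -1.484975 + (-1.484975 − (-0.204030))/15 = -1.570371

-1.5704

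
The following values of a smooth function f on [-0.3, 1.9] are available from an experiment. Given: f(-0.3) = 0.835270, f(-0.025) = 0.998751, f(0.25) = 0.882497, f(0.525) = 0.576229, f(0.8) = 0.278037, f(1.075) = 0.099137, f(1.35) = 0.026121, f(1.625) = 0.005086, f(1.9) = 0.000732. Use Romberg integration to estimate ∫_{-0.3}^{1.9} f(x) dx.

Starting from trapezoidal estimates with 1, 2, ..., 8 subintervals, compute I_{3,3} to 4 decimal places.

0.9087

I_{0,0} (trapezoid, 1 panel, h=2.2000): 0.919602
I_{1,0} (trapezoid, 2 panels, h=1.1000): 0.765642
I_{2,0} (trapezoid, 4 panels, h=0.5500): 0.882561
I_{3,0} (trapezoid, 8 panels, h=0.2750): 0.903061
I_{1,1} = 0.765642 + (0.765642 − 0.919602)/3 = 0.714322
I_{2,1} = 0.882561 + (0.882561 − 0.765642)/3 = 0.921534
I_{3,1} = 0.903061 + (0.903061 − 0.882561)/3 = 0.909894
I_{2,2} = 0.921534 + (0.921534 − 0.714322)/15 = 0.935348
I_{3,2} = 0.909894 + (0.909894 − 0.921534)/15 = 0.909118
I_{3,3} = 0.909118 + (0.909118 − 0.935348)/63 = 0.908702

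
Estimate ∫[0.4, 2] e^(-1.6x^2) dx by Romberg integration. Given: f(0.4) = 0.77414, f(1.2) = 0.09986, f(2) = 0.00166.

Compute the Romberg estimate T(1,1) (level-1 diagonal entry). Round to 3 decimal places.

T(0,0) (trapezoid, 1 panel, h=1.6000): 0.62064
T(1,0) (trapezoid, 2 panels, h=0.8000): 0.39021
T(1,1) = 0.39021 + (0.39021 − 0.62064)/3 = 0.31340

0.313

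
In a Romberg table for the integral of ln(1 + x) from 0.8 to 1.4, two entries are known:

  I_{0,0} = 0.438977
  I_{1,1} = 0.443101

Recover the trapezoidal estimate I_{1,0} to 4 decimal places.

From I_{1,1} = (4·I_{1,0} − I_{0,0})/3, solve for I_{1,0}:
4·I_{1,0} = 3·0.443101 + 0.438977 = 1.768280
I_{1,0} = 0.442070

0.4421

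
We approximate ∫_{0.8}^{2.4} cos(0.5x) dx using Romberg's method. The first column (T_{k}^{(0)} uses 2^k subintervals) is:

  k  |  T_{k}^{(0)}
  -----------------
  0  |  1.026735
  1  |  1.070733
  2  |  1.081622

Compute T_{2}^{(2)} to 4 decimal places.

1.0852

Richardson extrapolation on the trapezoidal column (denominator 4−1=3):
T_{1}^{(1)} = (4·1.070733 − 1.026735) / 3 = 1.085399
T_{2}^{(1)} = (4·1.081622 − 1.070733) / 3 = 1.085252
T_{2}^{(2)} = 1.085252 + (1.085252 − 1.085399)/15 = 1.085242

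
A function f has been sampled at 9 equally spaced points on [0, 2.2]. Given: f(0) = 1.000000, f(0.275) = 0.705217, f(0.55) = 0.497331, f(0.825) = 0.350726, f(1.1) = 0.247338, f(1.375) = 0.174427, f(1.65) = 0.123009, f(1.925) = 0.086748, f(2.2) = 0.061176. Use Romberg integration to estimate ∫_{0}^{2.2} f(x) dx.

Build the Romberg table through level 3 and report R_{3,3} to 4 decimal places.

R_{0,0} (trapezoid, 1 panel, h=2.2000): 1.167294
R_{1,0} (trapezoid, 2 panels, h=1.1000): 0.855719
R_{2,0} (trapezoid, 4 panels, h=0.5500): 0.769046
R_{3,0} (trapezoid, 8 panels, h=0.2750): 0.746731
R_{1,1} = 0.855719 + (0.855719 − 1.167294)/3 = 0.751861
R_{2,1} = 0.769046 + (0.769046 − 0.855719)/3 = 0.740155
R_{3,1} = 0.746731 + (0.746731 − 0.769046)/3 = 0.739293
R_{2,2} = 0.740155 + (0.740155 − 0.751861)/15 = 0.739375
R_{3,2} = 0.739293 + (0.739293 − 0.740155)/15 = 0.739236
R_{3,3} = 0.739236 + (0.739236 − 0.739375)/63 = 0.739234

0.7392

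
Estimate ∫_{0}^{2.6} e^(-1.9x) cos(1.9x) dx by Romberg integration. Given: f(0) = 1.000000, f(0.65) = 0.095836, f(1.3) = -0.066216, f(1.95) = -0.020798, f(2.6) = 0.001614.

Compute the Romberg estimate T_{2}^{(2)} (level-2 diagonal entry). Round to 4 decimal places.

T_{0}^{(0)} (trapezoid, 1 panel, h=2.6000): 1.302098
T_{1}^{(0)} (trapezoid, 2 panels, h=1.3000): 0.564968
T_{2}^{(0)} (trapezoid, 4 panels, h=0.6500): 0.331259
T_{1}^{(1)} = 0.564968 + (0.564968 − 1.302098)/3 = 0.319258
T_{2}^{(1)} = 0.331259 + (0.331259 − 0.564968)/3 = 0.253356
T_{2}^{(2)} = 0.253356 + (0.253356 − 0.319258)/15 = 0.248963

0.2490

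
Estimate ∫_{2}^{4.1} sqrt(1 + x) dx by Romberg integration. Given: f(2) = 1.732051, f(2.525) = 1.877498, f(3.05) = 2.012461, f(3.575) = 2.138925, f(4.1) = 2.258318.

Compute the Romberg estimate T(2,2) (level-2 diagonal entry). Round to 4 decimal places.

T(0,0) (trapezoid, 1 panel, h=2.1000): 4.189887
T(1,0) (trapezoid, 2 panels, h=1.0500): 4.208028
T(2,0) (trapezoid, 4 panels, h=0.5250): 4.212636
T(1,1) = 4.208028 + (4.208028 − 4.189887)/3 = 4.214075
T(2,1) = 4.212636 + (4.212636 − 4.208028)/3 = 4.214172
T(2,2) = 4.214172 + (4.214172 − 4.214075)/15 = 4.214178

4.2142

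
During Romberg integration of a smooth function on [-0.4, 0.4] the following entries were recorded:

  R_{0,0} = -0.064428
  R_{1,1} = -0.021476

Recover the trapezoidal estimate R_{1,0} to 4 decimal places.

-0.0322

From R_{1,1} = (4·R_{1,0} − R_{0,0})/3, solve for R_{1,0}:
4·R_{1,0} = 3·(-0.021476) + (-0.064428) = -0.128856
R_{1,0} = -0.032214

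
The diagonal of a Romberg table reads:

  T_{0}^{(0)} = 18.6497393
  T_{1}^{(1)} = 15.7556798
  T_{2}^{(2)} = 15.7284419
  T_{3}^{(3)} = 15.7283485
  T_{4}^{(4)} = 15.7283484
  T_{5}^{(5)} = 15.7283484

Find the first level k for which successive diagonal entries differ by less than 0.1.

|T_{1}^{(1)} − T_{0}^{(0)}| = 2.8940595 ≥ 0.1
|T_{2}^{(2)} − T_{1}^{(1)}| = 0.0272379 < 0.1

k = 2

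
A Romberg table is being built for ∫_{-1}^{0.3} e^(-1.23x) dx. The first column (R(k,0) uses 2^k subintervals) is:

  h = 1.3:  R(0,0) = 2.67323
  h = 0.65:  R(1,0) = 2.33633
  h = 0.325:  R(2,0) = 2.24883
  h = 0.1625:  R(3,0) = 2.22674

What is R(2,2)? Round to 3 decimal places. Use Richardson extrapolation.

Richardson extrapolation on the trapezoidal column (denominator 4−1=3):
R(1,1) = 2.33633 + (2.33633 − 2.67323)/3 = 2.22403
R(2,1) = 2.24883 + (2.24883 − 2.33633)/3 = 2.21966
R(2,2) = 2.21966 + (2.21966 − 2.22403)/15 = 2.21937

2.219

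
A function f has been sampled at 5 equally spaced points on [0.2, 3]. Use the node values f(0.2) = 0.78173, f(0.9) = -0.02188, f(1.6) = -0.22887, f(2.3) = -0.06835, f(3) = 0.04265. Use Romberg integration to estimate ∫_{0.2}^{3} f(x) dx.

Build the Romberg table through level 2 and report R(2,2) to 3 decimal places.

R(0,0) (trapezoid, 1 panel, h=2.8000): 1.15413
R(1,0) (trapezoid, 2 panels, h=1.4000): 0.25665
R(2,0) (trapezoid, 4 panels, h=0.7000): 0.06516
R(1,1) = 0.25665 + (0.25665 − 1.15413)/3 = -0.04251
R(2,1) = 0.06516 + (0.06516 − 0.25665)/3 = 0.00133
R(2,2) = 0.00133 + (0.00133 − (-0.04251))/15 = 0.00425

0.004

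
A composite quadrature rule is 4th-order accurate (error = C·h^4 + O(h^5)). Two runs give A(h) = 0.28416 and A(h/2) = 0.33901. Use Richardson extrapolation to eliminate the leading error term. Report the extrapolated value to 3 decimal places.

The leading error scales as h^4; refining by a factor of 2 reduces it by 2^4 = 16.
Extrapolated value = (16·A(h/2) − A(h)) / (16 − 1)
= (16·0.33901 − 0.28416) / 15
= 5.14000 / 15 = 0.34267

0.343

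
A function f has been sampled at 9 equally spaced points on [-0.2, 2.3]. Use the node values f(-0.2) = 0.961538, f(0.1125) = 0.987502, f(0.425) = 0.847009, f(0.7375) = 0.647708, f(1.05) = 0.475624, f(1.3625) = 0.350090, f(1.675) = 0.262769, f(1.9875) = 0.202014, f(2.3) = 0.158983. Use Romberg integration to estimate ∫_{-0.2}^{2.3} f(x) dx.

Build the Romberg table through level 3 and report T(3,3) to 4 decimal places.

1.3585

T(0,0) (trapezoid, 1 panel, h=2.5000): 1.400651
T(1,0) (trapezoid, 2 panels, h=1.2500): 1.294856
T(2,0) (trapezoid, 4 panels, h=0.6250): 1.341039
T(3,0) (trapezoid, 8 panels, h=0.3125): 1.354055
T(1,1) = 1.294856 + (1.294856 − 1.400651)/3 = 1.259591
T(2,1) = 1.341039 + (1.341039 − 1.294856)/3 = 1.356433
T(3,1) = 1.354055 + (1.354055 − 1.341039)/3 = 1.358394
T(2,2) = 1.356433 + (1.356433 − 1.259591)/15 = 1.362889
T(3,2) = 1.358394 + (1.358394 − 1.356433)/15 = 1.358525
T(3,3) = 1.358525 + (1.358525 − 1.362889)/63 = 1.358456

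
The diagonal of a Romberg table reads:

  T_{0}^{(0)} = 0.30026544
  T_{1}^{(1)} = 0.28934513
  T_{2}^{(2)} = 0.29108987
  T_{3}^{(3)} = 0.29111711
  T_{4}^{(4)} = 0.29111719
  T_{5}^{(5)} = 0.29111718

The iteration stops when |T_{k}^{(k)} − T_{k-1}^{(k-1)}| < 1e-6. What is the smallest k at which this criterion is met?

|T_{1}^{(1)} − T_{0}^{(0)}| = 0.01092031 ≥ 1e-6
|T_{2}^{(2)} − T_{1}^{(1)}| = 0.00174474 ≥ 1e-6
|T_{3}^{(3)} − T_{2}^{(2)}| = 0.00002724 ≥ 1e-6
|T_{4}^{(4)} − T_{3}^{(3)}| = 0.00000008 < 1e-6

k = 4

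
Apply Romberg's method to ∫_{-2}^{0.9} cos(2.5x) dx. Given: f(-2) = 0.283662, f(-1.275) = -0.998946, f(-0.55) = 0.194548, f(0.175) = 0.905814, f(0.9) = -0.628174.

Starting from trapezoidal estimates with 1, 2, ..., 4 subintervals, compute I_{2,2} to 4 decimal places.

I_{0,0} (trapezoid, 1 panel, h=2.9000): -0.499542
I_{1,0} (trapezoid, 2 panels, h=1.4500): 0.032323
I_{2,0} (trapezoid, 4 panels, h=0.7250): -0.051359
I_{1,1} = 0.032323 + (0.032323 − (-0.499542))/3 = 0.209611
I_{2,1} = -0.051359 + (-0.051359 − 0.032323)/3 = -0.079253
I_{2,2} = -0.079253 + (-0.079253 − 0.209611)/15 = -0.098511

-0.0985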